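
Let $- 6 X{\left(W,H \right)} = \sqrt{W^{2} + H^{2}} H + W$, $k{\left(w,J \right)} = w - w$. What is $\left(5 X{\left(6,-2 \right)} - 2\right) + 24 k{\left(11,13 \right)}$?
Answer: $-7 + \frac{10 \sqrt{10}}{3} \approx 3.5409$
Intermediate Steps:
$k{\left(w,J \right)} = 0$
$X{\left(W,H \right)} = - \frac{W}{6} - \frac{H \sqrt{H^{2} + W^{2}}}{6}$ ($X{\left(W,H \right)} = - \frac{\sqrt{W^{2} + H^{2}} H + W}{6} = - \frac{\sqrt{H^{2} + W^{2}} H + W}{6} = - \frac{H \sqrt{H^{2} + W^{2}} + W}{6} = - \frac{W + H \sqrt{H^{2} + W^{2}}}{6} = - \frac{W}{6} - \frac{H \sqrt{H^{2} + W^{2}}}{6}$)
$\left(5 X{\left(6,-2 \right)} - 2\right) + 24 k{\left(11,13 \right)} = \left(5 \left(\left(- \frac{1}{6}\right) 6 - - \frac{\sqrt{\left(-2\right)^{2} + 6^{2}}}{3}\right) - 2\right) + 24 \cdot 0 = \left(5 \left(-1 - - \frac{\sqrt{4 + 36}}{3}\right) - 2\right) + 0 = \left(5 \left(-1 - - \frac{\sqrt{40}}{3}\right) - 2\right) + 0 = \left(5 \left(-1 - - \frac{2 \sqrt{10}}{3}\right) - 2\right) + 0 = \left(5 \left(-1 + \frac{2 \sqrt{10}}{3}\right) - 2\right) + 0 = \left(\left(-5 + \frac{10 \sqrt{10}}{3}\right) - 2\right) + 0 = \left(-7 + \frac{10 \sqrt{10}}{3}\right) + 0 = -7 + \frac{10 \sqrt{10}}{3}$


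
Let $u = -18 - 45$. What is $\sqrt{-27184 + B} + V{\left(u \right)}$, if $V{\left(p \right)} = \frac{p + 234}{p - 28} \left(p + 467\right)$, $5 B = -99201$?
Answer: $- \frac{69084}{91} + \frac{i \sqrt{1175605}}{5} \approx -759.17 + 216.85 i$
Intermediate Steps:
$B = - \frac{99201}{5}$ ($B = \frac{1}{5} \left(-99201\right) = - \frac{99201}{5} \approx -19840.0$)
$u = -63$
$V{\left(p \right)} = \frac{\left(234 + p\right) \left(467 + p\right)}{-28 + p}$ ($V{\left(p \right)} = \frac{234 + p}{-28 + p} \left(467 + p\right) = \frac{\left(234 + p\right) \left(467 + p\right)}{-28 + p}$)
$\sqrt{-27184 + B} + V{\left(u \right)} = \sqrt{-27184 - \frac{99201}{5}} + \frac{109278 + \left(-63\right)^{2} + 701 \left(-63\right)}{-28 - 63} = \sqrt{- \frac{235121}{5}} + \frac{109278 + 3969 - 44163}{-91} = \frac{i \sqrt{1175605}}{5} - \frac{69084}{91} = - \frac{69084}{91} + \frac{i \sqrt{1175605}}{5}$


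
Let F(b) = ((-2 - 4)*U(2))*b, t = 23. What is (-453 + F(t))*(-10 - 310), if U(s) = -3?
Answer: 12480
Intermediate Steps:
F(b) = 18*b (F(b) = ((-2 - 4)*(-3))*b = (-6*(-3))*b = 18*b)
(-453 + F(t))*(-10 - 310) = (-453 + 18*23)*(-10 - 310) = (-453 + 414)*(-320) = -39*(-320) = 12480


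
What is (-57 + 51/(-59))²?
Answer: 11655396/3481 ≈ 3348.3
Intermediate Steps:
(-57 + 51/(-59))² = (-57 + 51*(-1/59))² = (-57 - 51/59)² = (-3414/59)² = 11655396/3481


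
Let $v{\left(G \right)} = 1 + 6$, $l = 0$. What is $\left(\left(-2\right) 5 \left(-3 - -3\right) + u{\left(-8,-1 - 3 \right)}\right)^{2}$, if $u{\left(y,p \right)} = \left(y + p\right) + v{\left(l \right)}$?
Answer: $25$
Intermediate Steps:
$v{\left(G \right)} = 7$
$u{\left(y,p \right)} = 7 + p + y$ ($u{\left(y,p \right)} = \left(y + p\right) + 7 = \left(p + y\right) + 7 = 7 + p + y$)
$\left(\left(-2\right) 5 \left(-3 - -3\right) + u{\left(-8,-1 - 3 \right)}\right)^{2} = \left(\left(-2\right) 5 \left(-3 - -3\right) - 5\right)^{2} = \left(- 10 \left(-3 + 3\right) - 5\right)^{2} = \left(\left(-10\right) 0 - 5\right)^{2} = \left(0 - 5\right)^{2} = \left(-5\right)^{2} = 25$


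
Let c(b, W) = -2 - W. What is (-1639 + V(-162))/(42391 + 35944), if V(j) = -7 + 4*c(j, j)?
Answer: -1006/78335 ≈ -0.012842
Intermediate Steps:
V(j) = -15 - 4*j (V(j) = -7 + 4*(-2 - j) = -7 + (-8 - 4*j) = -15 - 4*j)
(-1639 + V(-162))/(42391 + 35944) = (-1639 + (-15 - 4*(-162)))/(42391 + 35944) = (-1639 + (-15 + 648))/78335 = (-1639 + 633)*(1/78335) = -1006*1/78335 = -1006/78335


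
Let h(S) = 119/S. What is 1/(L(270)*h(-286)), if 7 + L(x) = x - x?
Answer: 286/833 ≈ 0.34334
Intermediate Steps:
L(x) = -7 (L(x) = -7 + (x - x) = -7 + 0 = -7)
1/(L(270)*h(-286)) = 1/((-7)*((119/(-286)))) = -1/(7*(119*(-1/286))) = -1/(7*(-119/286)) = -⅐*(-286/119) = 286/833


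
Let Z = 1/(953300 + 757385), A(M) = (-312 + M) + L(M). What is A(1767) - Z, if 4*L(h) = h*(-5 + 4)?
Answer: 6933406301/6842740 ≈ 1013.3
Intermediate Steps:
L(h) = -h/4 (L(h) = (h*(-5 + 4))/4 = (h*(-1))/4 = (-h)/4 = -h/4)
A(M) = -312 + 3*M/4 (A(M) = (-312 + M) - M/4 = -312 + 3*M/4)
Z = 1/1710685 ≈ 5.8456e-7
A(1767) - Z = (-312 + (¾)*1767) - 1*1/1710685 = (-312 + 5301/4) - 1/1710685 = 4053/4 - 1/1710685 = 6933406301/6842740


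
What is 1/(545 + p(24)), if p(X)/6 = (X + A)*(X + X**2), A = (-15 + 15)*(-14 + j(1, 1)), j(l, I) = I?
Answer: 1/86945 ≈ 1.1502e-5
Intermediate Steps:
A = 0 (A = (-15 + 15)*(-14 + 1) = 0*(-13) = 0)
p(X) = 6*X*(X + X**2) (p(X) = 6*((X + 0)*(X + X**2)) = 6*(X*(X + X**2)) = 6*X*(X + X**2))
1/(545 + p(24)) = 1/(545 + 6*24**2*(1 + 24)) = 1/(545 + 6*576*25) = 1/(545 + 86400) = 1/86945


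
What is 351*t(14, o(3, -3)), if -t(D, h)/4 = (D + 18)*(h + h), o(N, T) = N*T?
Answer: 808704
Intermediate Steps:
t(D, h) = -8*h*(18 + D) (t(D, h) = -4*(D + 18)*(h + h) = -4*(18 + D)*2*h = -8*h*(18 + D))
351*t(14, o(3, -3)) = 351*(-8*3*(-3)*(18 + 14)) = 351*(-8*(-9)*32) = 351*2304 = 808704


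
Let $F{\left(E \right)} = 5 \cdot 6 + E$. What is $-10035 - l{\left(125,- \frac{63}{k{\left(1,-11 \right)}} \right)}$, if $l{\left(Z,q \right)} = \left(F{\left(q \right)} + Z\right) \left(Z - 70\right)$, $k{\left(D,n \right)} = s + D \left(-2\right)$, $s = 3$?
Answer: $-15095$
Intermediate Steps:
$k{\left(D,n \right)} = 3 - 2 D$ ($k{\left(D,n \right)} = 3 + D \left(-2\right) = 3 - 2 D$)
$F{\left(E \right)} = 30 + E$
$l{\left(Z,q \right)} = \left(-70 + Z\right) \left(30 + Z + q\right)$ ($l{\left(Z,q \right)} = \left(\left(30 + q\right) + Z\right) \left(Z - 70\right) = \left(30 + Z + q\right) \left(-70 + Z\right) = \left(-70 + Z\right) \left(30 + Z + q\right)$)
$-10035 - l{\left(125,- \frac{63}{k{\left(1,-11 \right)}} \right)} = -10035 - \left(-2100 + 125^{2} - 70 \left(- \frac{63}{3 - 2}\right) - 5000 + 125 \left(- \frac{63}{3 - 2}\right)\right) = -10035 - \left(-2100 + 15625 - 70 \left(- \frac{63}{3 - 2}\right) - 5000 + 125 \left(- \frac{63}{3 - 2}\right)\right) = -10035 - \left(-2100 + 15625 - 70 \left(- \frac{63}{1}\right) - 5000 + 125 \left(- \frac{63}{1}\right)\right) = -10035 - \left(-2100 + 15625 - 70 \left(\left(-63\right) 1\right) - 5000 + 125 \left(\left(-63\right) 1\right)\right) = -10035 - \left(-2100 + 15625 - -4410 - 5000 + 125 \left(-63\right)\right) = -10035 - \left(-2100 + 15625 + 4410 - 5000 - 7875\right) = -10035 - 5060 = -15095$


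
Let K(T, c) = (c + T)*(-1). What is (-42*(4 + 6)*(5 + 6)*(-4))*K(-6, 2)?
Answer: 73920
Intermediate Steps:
K(T, c) = -T - c (K(T, c) = (T + c)*(-1) = -T - c)
(-42*(4 + 6)*(5 + 6)*(-4))*K(-6, 2) = (-42*(4 + 6)*(5 + 6)*(-4))*(-1*(-6) - 1*2) = (-42*10*11*(-4))*(6 - 2) = -4620*(-4)*4 = -42*(-440)*4 = 18480*4 = 73920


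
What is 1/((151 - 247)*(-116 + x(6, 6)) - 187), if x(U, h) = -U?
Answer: 1/11525 ≈ 8.6768e-5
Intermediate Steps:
1/((151 - 247)*(-116 + x(6, 6)) - 187) = 1/((151 - 247)*(-116 - 1*6) - 187) = 1/(-96*(-116 - 6) - 187) = 1/(-96*(-122) - 187) = 1/(11712 - 187) = 1/11525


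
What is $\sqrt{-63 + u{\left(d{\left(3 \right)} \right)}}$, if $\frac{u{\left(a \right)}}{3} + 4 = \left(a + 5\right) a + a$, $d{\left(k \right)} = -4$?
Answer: $3 i \sqrt{11} \approx 9.9499 i$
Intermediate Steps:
$u{\left(a \right)} = -12 + 3 a + 3 a \left(5 + a\right)$ ($u{\left(a \right)} = -12 + 3 \left(\left(a + 5\right) a + a\right) = -12 + 3 \left(\left(5 + a\right) a + a\right) = -12 + 3 \left(a \left(5 + a\right) + a\right) = -12 + 3 \left(a + a \left(5 + a\right)\right) = -12 + \left(3 a + 3 a \left(5 + a\right)\right) = -12 + 3 a + 3 a \left(5 + a\right)$)
$\sqrt{-63 + u{\left(d{\left(3 \right)} \right)}} = \sqrt{-63 + \left(-12 + 3 \left(-4\right)^{2} + 18 \left(-4\right)\right)} = \sqrt{-63 - 36} = \sqrt{-99} = 3 i \sqrt{11}$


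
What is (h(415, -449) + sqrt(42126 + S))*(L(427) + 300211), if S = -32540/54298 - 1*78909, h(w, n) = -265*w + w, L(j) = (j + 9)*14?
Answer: -33559871400 + 306315*I*sqrt(27112021351613)/27149 ≈ -3.356e+10 + 5.8748e+7*I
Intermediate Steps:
L(j) = 126 + 14*j (L(j) = (9 + j)*14 = 126 + 14*j)
h(w, n) = -264*w
S = -2142316711/27149 (S = -32540*1/54298 - 78909 = -16270/27149 - 78909 = -2142316711/27149 ≈ -78910.)
(h(415, -449) + sqrt(42126 + S))*(L(427) + 300211) = (-264*415 + sqrt(42126 - 2142316711/27149))*((126 + 14*427) + 300211) = (-109560 + sqrt(-998637937/27149))*((126 + 5978) + 300211) = (-109560 + I*sqrt(27112021351613)/27149)*(6104 + 300211) = (-109560 + I*sqrt(27112021351613)/27149)*306315 = -33559871400 + 306315*I*sqrt(27112021351613)/27149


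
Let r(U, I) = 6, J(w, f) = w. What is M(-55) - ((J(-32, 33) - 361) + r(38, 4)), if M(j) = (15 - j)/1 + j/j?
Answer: 458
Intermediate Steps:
M(j) = 16 - j (M(j) = (15 - j)*1 + 1 = (15 - j) + 1 = 16 - j)
M(-55) - ((J(-32, 33) - 361) + r(38, 4)) = (16 - 1*(-55)) - ((-32 - 361) + 6) = (16 + 55) - (-393 + 6) = 71 - 1*(-387) = 71 + 387 = 458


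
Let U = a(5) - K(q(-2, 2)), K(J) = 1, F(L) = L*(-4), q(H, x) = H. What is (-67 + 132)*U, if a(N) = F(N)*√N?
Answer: -65 - 1300*√5 ≈ -2971.9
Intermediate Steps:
F(L) = -4*L
a(N) = -4*N^(3/2) (a(N) = (-4*N)*√N = -4*N^(3/2))
U = -1 - 20*√5 (U = -20*√5 - 1*1 = -20*√5 - 1 = -1 - 20*√5 ≈ -45.721)
(-67 + 132)*U = (-67 + 132)*(-1 - 20*√5) = 65*(-1 - 20*√5) = -65 - 1300*√5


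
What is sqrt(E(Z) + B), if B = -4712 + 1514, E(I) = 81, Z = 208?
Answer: I*sqrt(3117) ≈ 55.83*I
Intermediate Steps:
B = -3198
sqrt(E(Z) + B) = sqrt(81 - 3198) = sqrt(-3117) = I*sqrt(3117)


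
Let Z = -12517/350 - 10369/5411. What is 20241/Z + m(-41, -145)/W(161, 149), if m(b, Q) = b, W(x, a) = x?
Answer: -882086568281/1641248651 ≈ -537.45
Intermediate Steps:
Z = -10194091/270550 (Z = -12517*1/350 - 10369*1/5411 = -12517/350 - 10369/5411 = -10194091/270550 ≈ -37.679)
20241/Z + m(-41, -145)/W(161, 149) = 20241/(-10194091/270550) - 41/161 = 20241*(-270550/10194091) - 41*1/161 = -5476202550/10194091 - 41/161 = -882086568281/1641248651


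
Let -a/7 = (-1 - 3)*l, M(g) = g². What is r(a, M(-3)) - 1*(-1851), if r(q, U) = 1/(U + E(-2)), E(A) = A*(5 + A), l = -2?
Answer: 5554/3 ≈ 1851.3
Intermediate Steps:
a = -56 (a = -7*(-1 - 3)*(-2) = -(-28)*(-2) = -7*8 = -56)
r(q, U) = 1/(-6 + U) (r(q, U) = 1/(U - 2*(5 - 2)) = 1/(U - 2*3) = 1/(U - 6) = 1/(-6 + U))
r(a, M(-3)) - 1*(-1851) = 1/(-6 + (-3)²) - 1*(-1851) = 1/(-6 + 9) + 1851 = 1/3 + 1851 = ⅓ + 1851 = 5554/3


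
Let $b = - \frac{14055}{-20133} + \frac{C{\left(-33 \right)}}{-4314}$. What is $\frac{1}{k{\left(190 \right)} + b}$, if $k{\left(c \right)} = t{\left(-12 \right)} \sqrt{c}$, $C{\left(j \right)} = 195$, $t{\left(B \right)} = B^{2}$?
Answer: $- \frac{12161099698134}{73383899130666187987} + \frac{13410801730760256 \sqrt{190}}{366919495653330939935} \approx 0.00050364$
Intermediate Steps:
$b = \frac{6300815}{9650418}$ ($b = - \frac{14055}{-20133} + \frac{195}{-4314} = \left(-14055\right) \left(- \frac{1}{20133}\right) + 195 \left(- \frac{1}{4314}\right) = \frac{4685}{6711} - \frac{65}{1438} = \frac{6300815}{9650418} \approx 0.65291$)
$k{\left(c \right)} = 144 \sqrt{c}$ ($k{\left(c \right)} = \left(-12\right)^{2} \sqrt{c} = 144 \sqrt{c}$)
$\frac{1}{k{\left(190 \right)} + b} = \frac{1}{144 \sqrt{190} + \frac{6300815}{9650418}} = \frac{1}{\frac{6300815}{9650418} + 144 \sqrt{190}}$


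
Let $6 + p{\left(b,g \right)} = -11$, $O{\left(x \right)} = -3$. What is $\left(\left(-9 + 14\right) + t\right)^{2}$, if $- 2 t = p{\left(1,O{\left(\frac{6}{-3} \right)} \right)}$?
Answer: $\frac{729}{4} \approx 182.25$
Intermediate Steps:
$p{\left(b,g \right)} = -17$ ($p{\left(b,g \right)} = -6 - 11 = -17$)
$t = \frac{17}{2}$ ($t = \left(- \frac{1}{2}\right) \left(-17\right) = \frac{17}{2} \approx 8.5$)
$\left(\left(-9 + 14\right) + t\right)^{2} = \left(\left(-9 + 14\right) + \frac{17}{2}\right)^{2} = \left(5 + \frac{17}{2}\right)^{2} = \left(\frac{27}{2}\right)^{2} = \frac{729}{4}$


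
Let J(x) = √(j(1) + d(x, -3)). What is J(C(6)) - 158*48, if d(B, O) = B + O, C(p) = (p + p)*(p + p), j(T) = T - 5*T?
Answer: -7584 + √137 ≈ -7572.3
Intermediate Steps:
j(T) = -4*T
C(p) = 4*p² (C(p) = (2*p)*(2*p) = 4*p²)
J(x) = √(-7 + x) (J(x) = √(-4*1 + (x - 3)) = √(-4 + (-3 + x)) = √(-7 + x))
J(C(6)) - 158*48 = √(-7 + 4*6²) - 158*48 = √(-7 + 4*36) - 7584 = √(-7 + 144) - 7584 = √137 - 7584 = -7584 + √137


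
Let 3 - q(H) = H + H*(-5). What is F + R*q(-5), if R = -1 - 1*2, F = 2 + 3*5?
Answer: 68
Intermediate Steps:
q(H) = 3 + 4*H (q(H) = 3 - (H + H*(-5)) = 3 - (H - 5*H) = 3 - (-4)*H = 3 + 4*H)
F = 17 (F = 2 + 15 = 17)
R = -3 (R = -1 - 2 = -3)
F + R*q(-5) = 17 - 3*(3 + 4*(-5)) = 17 - 3*(3 - 20) = 17 - 3*(-17) = 17 + 51 = 68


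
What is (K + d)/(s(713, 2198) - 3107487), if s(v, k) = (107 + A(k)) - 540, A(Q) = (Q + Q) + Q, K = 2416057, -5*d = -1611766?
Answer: -13692051/15506630 ≈ -0.88298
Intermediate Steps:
d = 1611766/5 (d = -1/5*(-1611766) = 1611766/5 ≈ 3.2235e+5)
A(Q) = 3*Q (A(Q) = 2*Q + Q = 3*Q)
s(v, k) = -433 + 3*k (s(v, k) = (107 + 3*k) - 540 = -433 + 3*k)
(K + d)/(s(713, 2198) - 3107487) = (2416057 + 1611766/5)/((-433 + 3*2198) - 3107487) = 13692051/(5*((-433 + 6594) - 3107487)) = 13692051/(5*(6161 - 3107487)) = (13692051/5)/(-3101326) = (13692051/5)*(-1/3101326) = -13692051/15506630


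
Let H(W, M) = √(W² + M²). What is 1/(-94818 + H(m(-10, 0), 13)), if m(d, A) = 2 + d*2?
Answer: -94818/8990452631 - √493/8990452631 ≈ -1.0549e-5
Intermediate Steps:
m(d, A) = 2 + 2*d
H(W, M) = √(M² + W²)
1/(-94818 + H(m(-10, 0), 13)) = 1/(-94818 + √(13² + (2 + 2*(-10))²)) = 1/(-94818 + √(169 + (2 - 20)²)) = 1/(-94818 + √(169 + (-18)²)) = 1/(-94818 + √(169 + 324)) = 1/(-94818 + √493)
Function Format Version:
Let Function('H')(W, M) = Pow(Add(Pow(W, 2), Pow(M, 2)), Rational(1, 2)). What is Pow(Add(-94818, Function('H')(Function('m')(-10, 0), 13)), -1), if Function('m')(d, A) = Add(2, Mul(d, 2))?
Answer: Add(Rational(-94818, 8990452631), Mul(Rational(-1, 8990452631), Pow(493, Rational(1, 2)))) ≈ -1.0549e-5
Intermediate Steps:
Function('m')(d, A) = Add(2, Mul(2, d))
Function('H')(W, M) = Pow(Add(Pow(M, 2), Pow(W, 2)), Rational(1, 2))
Pow(Add(-94818, Function('H')(Function('m')(-10, 0), 13)), -1) = Pow(Add(-94818, Pow(Add(Pow(13, 2), Pow(Add(2, Mul(2, -10)), 2)), Rational(1, 2))), -1) = Pow(Add(-94818, Pow(Add(169, Pow(Add(2, -20), 2)), Rational(1, 2))), -1) = Pow(Add(-94818, Pow(Add(169, Pow(-18, 2)), Rational(1, 2))), -1) = Pow(Add(-94818, Pow(Add(169, 324), Rational(1, 2))), -1) = Pow(Add(-94818, Pow(493, Rational(1, 2))), -1)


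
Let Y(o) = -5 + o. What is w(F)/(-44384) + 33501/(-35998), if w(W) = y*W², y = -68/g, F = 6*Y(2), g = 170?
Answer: -463200951/499292260 ≈ -0.92772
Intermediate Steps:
F = -18 (F = 6*(-5 + 2) = 6*(-3) = -18)
y = -⅖ (y = -68/170 = -68*1/170 = -⅖ ≈ -0.40000)
w(W) = -2*W²/5
w(F)/(-44384) + 33501/(-35998) = -⅖*(-18)²/(-44384) + 33501/(-35998) = -⅖*324*(-1/44384) + 33501*(-1/35998) = -648/5*(-1/44384) - 33501/35998 = 81/27740 - 33501/35998 = -463200951/499292260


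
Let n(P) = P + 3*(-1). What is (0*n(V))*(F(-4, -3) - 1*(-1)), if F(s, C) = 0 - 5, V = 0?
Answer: 0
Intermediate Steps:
n(P) = -3 + P (n(P) = P - 3 = -3 + P)
F(s, C) = -5
(0*n(V))*(F(-4, -3) - 1*(-1)) = (0*(-3 + 0))*(-5 - 1*(-1)) = (0*(-3))*(-5 + 1) = 0*(-4) = 0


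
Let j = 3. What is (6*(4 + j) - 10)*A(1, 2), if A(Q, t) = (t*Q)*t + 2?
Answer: 192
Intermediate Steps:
A(Q, t) = 2 + Q*t² (A(Q, t) = (Q*t)*t + 2 = Q*t² + 2 = 2 + Q*t²)
(6*(4 + j) - 10)*A(1, 2) = (6*(4 + 3) - 10)*(2 + 1*2²) = (6*7 - 10)*(2 + 1*4) = (42 - 10)*(2 + 4) = 32*6 = 192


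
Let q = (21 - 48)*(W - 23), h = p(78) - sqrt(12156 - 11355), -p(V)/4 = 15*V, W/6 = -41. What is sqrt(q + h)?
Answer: sqrt(2583 - 3*sqrt(89)) ≈ 50.544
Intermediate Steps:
W = -246 (W = 6*(-41) = -246)
p(V) = -60*V
h = -4680 - 3*sqrt(89) (h = -60*78 - sqrt(12156 - 11355) = -4680 - sqrt(801) = -4680 - 3*sqrt(89) ≈ -4708.3)
q = 7263 (q = (21 - 48)*(-246 - 23) = -27*(-269) = 7263)
sqrt(q + h) = sqrt(7263 + (-4680 - 3*sqrt(89))) = sqrt(2583 - 3*sqrt(89))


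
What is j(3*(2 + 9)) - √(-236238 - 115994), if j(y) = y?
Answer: 33 - 2*I*√88058 ≈ 33.0 - 593.49*I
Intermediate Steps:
j(3*(2 + 9)) - √(-236238 - 115994) = 3*(2 + 9) - √(-236238 - 115994) = 3*11 - √(-352232) = 33 - 2*I*√88058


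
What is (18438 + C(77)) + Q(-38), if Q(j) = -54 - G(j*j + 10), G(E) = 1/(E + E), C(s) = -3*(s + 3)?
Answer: 52762751/2908 ≈ 18144.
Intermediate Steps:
C(s) = -9 - 3*s (C(s) = -3*(3 + s) = -9 - 3*s)
G(E) = 1/(2*E)
Q(j) = -54 - 1/(2*(10 + j**2)) (Q(j) = -54 - 1/(2*(j*j + 10)) = -54 - 1/(2*(j**2 + 10)) = -54 - 1/(2*(10 + j**2)))
(18438 + C(77)) + Q(-38) = (18438 + (-9 - 3*77)) + (-1081 - 108*(-38)**2)/(2*(10 + (-38)**2)) = (18438 + (-9 - 231)) + (-1081 - 108*1444)/(2*(10 + 1444)) = (18438 - 240) + (1/2)*(-1081 - 155952)/1454 = 18198 + (1/2)*(1/1454)*(-157033) = 18198 - 157033/2908 = 52762751/2908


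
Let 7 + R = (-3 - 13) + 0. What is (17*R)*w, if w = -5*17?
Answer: 33235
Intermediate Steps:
w = -85
R = -23 (R = -7 + ((-3 - 13) + 0) = -7 + (-16 + 0) = -7 - 16 = -23)
(17*R)*w = (17*(-23))*(-85) = -391*(-85) = 33235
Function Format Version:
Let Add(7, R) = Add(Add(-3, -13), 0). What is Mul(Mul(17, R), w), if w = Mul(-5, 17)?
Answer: 33235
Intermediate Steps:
w = -85
R = -23 (R = Add(-7, Add(Add(-3, -13), 0)) = Add(-7, Add(-16, 0)) = Add(-7, -16) = -23)
Mul(Mul(17, R), w) = Mul(Mul(17, -23), -85) = Mul(-391, -85) = 33235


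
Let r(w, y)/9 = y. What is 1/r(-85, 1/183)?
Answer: 61/3 ≈ 20.333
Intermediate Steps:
r(w, y) = 9*y
1/r(-85, 1/183) = 1/(9/183) = 1/(9*(1/183)) = 1/(3/61) = 61/3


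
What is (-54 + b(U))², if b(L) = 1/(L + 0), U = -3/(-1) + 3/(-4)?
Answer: 232324/81 ≈ 2868.2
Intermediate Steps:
U = 9/4 (U = -3*(-1) + 3*(-¼) = 3 - ¾ = 9/4 ≈ 2.2500)
b(L) = 1/L
(-54 + b(U))² = (-54 + 1/(9/4))² = (-54 + 4/9)² = (-482/9)² = 232324/81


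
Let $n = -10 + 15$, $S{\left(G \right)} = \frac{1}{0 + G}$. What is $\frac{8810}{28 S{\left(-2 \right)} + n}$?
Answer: $- \frac{8810}{9} \approx -978.89$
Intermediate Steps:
$S{\left(G \right)} = \frac{1}{G}$
$n = 5$
$\frac{8810}{28 S{\left(-2 \right)} + n} = \frac{8810}{\frac{28}{-2} + 5} = \frac{8810}{28 \left(- \frac{1}{2}\right) + 5} = \frac{8810}{-14 + 5} = \frac{8810}{-9} = 8810 \left(- \frac{1}{9}\right) = - \frac{8810}{9}$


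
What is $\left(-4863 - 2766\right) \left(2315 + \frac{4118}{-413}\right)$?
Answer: $- \frac{7262632533}{413} \approx -1.7585 \cdot 10^{7}$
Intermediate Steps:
$\left(-4863 - 2766\right) \left(2315 + \frac{4118}{-413}\right) = - 7629 \left(2315 + 4118 \left(- \frac{1}{413}\right)\right) = - 7629 \left(2315 - \frac{4118}{413}\right) = \left(-7629\right) \frac{951977}{413} = - \frac{7262632533}{413}$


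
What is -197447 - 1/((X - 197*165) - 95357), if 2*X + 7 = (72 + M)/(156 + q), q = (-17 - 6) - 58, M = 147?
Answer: -631159277622/3196601 ≈ -1.9745e+5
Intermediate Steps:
q = -81 (q = -23 - 58 = -81)
X = -51/25 (X = -7/2 + ((72 + 147)/(156 - 81))/2 = -7/2 + (219/75)/2 = -7/2 + (219*(1/75))/2 = -7/2 + (1/2)*(73/25) = -7/2 + 73/50 = -51/25 ≈ -2.0400)
-197447 - 1/((X - 197*165) - 95357) = -197447 - 1/((-51/25 - 197*165) - 95357) = -197447 - 1/((-51/25 - 32505) - 95357) = -197447 - 1/(-812676/25 - 95357) = -197447 - 1/(-3196601/25) = -197447 - 1*(-25/3196601) = -197447 + 25/3196601 = -631159277622/3196601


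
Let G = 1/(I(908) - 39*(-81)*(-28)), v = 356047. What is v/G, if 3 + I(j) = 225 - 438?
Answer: -31569975396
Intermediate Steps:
I(j) = -216 (I(j) = -3 + (225 - 438) = -3 - 213 = -216)
G = -1/88668 (G = 1/(-216 - 39*(-81)*(-28)) = 1/(-216 + 3159*(-28)) = 1/(-216 - 88452) = 1/(-88668) = -1/88668 ≈ -1.1278e-5)
v/G = 356047/(-1/88668) = 356047*(-88668) = -31569975396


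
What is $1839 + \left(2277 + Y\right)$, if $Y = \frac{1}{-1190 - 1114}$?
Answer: $\frac{9483263}{2304} \approx 4116.0$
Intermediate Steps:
$Y = - \frac{1}{2304}$ ($Y = \frac{1}{-2304} = - \frac{1}{2304} \approx -0.00043403$)
$1839 + \left(2277 + Y\right) = 1839 + \left(2277 - \frac{1}{2304}\right) = 1839 + \frac{5246207}{2304} = \frac{9483263}{2304}$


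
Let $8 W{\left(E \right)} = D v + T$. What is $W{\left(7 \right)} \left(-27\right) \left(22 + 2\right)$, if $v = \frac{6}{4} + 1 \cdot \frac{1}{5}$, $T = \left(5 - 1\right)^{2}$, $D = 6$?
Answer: $- \frac{10611}{5} \approx -2122.2$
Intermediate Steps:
$T = 16$ ($T = 4^{2} = 16$)
$v = \frac{17}{10}$ ($v = 6 \cdot \frac{1}{4} + 1 \cdot \frac{1}{5} = \frac{3}{2} + \frac{1}{5} = \frac{17}{10} \approx 1.7$)
$W{\left(E \right)} = \frac{131}{40}$ ($W{\left(E \right)} = \frac{6 \cdot \frac{17}{10} + 16}{8} = \frac{\frac{51}{5} + 16}{8} = \frac{1}{8} \cdot \frac{131}{5} = \frac{131}{40}$)
$W{\left(7 \right)} \left(-27\right) \left(22 + 2\right) = \frac{131}{40} \left(-27\right) \left(22 + 2\right) = \left(- \frac{3537}{40}\right) 24 = - \frac{10611}{5}$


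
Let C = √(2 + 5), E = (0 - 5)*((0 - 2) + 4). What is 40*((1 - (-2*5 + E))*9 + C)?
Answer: 7560 + 40*√7 ≈ 7665.8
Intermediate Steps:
E = -10 (E = -5*(-2 + 4) = -5*2 = -10)
C = √7 ≈ 2.6458
40*((1 - (-2*5 + E))*9 + C) = 40*((1 - (-2*5 - 10))*9 + √7) = 40*((1 - (-10 - 10))*9 + √7) = 40*((1 - 1*(-20))*9 + √7) = 40*((1 + 20)*9 + √7) = 40*(21*9 + √7) = 40*(189 + √7) = 7560 + 40*√7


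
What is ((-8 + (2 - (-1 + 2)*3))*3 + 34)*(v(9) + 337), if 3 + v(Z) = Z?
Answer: 2401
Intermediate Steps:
v(Z) = -3 + Z
((-8 + (2 - (-1 + 2)*3))*3 + 34)*(v(9) + 337) = ((-8 + (2 - (-1 + 2)*3))*3 + 34)*((-3 + 9) + 337) = ((-8 + (2 - 3))*3 + 34)*(6 + 337) = ((-8 + (2 - 1*3))*3 + 34)*343 = ((-8 + (2 - 3))*3 + 34)*343 = ((-8 - 1)*3 + 34)*343 = (-9*3 + 34)*343 = (-27 + 34)*343 = 7*343 = 2401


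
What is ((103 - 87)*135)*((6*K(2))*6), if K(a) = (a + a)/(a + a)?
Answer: 77760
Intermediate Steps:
K(a) = 1 (K(a) = (2*a)/((2*a)) = (2*a)*(1/(2*a)) = 1)
((103 - 87)*135)*((6*K(2))*6) = ((103 - 87)*135)*((6*1)*6) = (16*135)*(6*6) = 2160*36 = 77760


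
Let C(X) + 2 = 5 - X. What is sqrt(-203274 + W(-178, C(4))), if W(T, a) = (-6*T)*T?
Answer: I*sqrt(393378) ≈ 627.2*I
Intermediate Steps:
C(X) = 3 - X (C(X) = -2 + (5 - X) = 3 - X)
W(T, a) = -6*T**2
sqrt(-203274 + W(-178, C(4))) = sqrt(-203274 - 6*(-178)**2) = sqrt(-203274 - 6*31684) = sqrt(-203274 - 190104) = sqrt(-393378) = I*sqrt(393378)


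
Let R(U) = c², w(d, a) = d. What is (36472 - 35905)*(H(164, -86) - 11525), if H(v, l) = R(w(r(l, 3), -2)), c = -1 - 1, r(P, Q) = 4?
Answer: -6532407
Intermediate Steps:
c = -2
R(U) = 4 (R(U) = (-2)² = 4)
H(v, l) = 4
(36472 - 35905)*(H(164, -86) - 11525) = (36472 - 35905)*(4 - 11525) = 567*(-11521) = -6532407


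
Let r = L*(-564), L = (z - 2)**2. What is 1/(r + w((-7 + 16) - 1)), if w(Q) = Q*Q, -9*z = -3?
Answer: -3/4508 ≈ -0.00066548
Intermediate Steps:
z = 1/3 (z = -1/9*(-3) = 1/3 ≈ 0.33333)
L = 25/9 (L = (1/3 - 2)**2 = (-5/3)**2 = 25/9 ≈ 2.7778)
w(Q) = Q**2
r = -4700/3 (r = (25/9)*(-564) = -4700/3 ≈ -1566.7)
1/(r + w((-7 + 16) - 1)) = 1/(-4700/3 + ((-7 + 16) - 1)**2) = 1/(-4700/3 + (9 - 1)**2) = 1/(-4700/3 + 8**2) = 1/(-4700/3 + 64) = 1/(-4508/3) = -3/4508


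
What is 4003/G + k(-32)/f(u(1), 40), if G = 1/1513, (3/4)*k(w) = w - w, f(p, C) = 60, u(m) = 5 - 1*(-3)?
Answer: 6056539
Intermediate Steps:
u(m) = 8 (u(m) = 5 + 3 = 8)
k(w) = 0 (k(w) = 4*(w - w)/3 = (4/3)*0 = 0)
G = 1/1513 ≈ 0.00066094
4003/G + k(-32)/f(u(1), 40) = 4003/(1/1513) + 0/60 = 4003*1513 + 0*(1/60) = 6056539 + 0 = 6056539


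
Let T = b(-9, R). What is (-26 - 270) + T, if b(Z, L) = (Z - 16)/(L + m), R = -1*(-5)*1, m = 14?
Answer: -5649/19 ≈ -297.32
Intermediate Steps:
R = 5 (R = 5*1 = 5)
b(Z, L) = (-16 + Z)/(14 + L) (b(Z, L) = (Z - 16)/(L + 14) = (-16 + Z)/(14 + L))
T = -25/19 (T = (-16 - 9)/(14 + 5) = -25/19 ≈ -1.3158)
(-26 - 270) + T = (-26 - 270) - 25/19 = -296 - 25/19 = -5649/19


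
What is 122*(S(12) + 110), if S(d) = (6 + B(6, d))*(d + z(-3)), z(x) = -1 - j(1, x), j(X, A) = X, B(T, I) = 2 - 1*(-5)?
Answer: 29280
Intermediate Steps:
B(T, I) = 7 (B(T, I) = 2 + 5 = 7)
z(x) = -2 (z(x) = -1 - 1*1 = -1 - 1 = -2)
S(d) = -26 + 13*d (S(d) = (6 + 7)*(d - 2) = 13*(-2 + d) = -26 + 13*d)
122*(S(12) + 110) = 122*((-26 + 13*12) + 110) = 122*((-26 + 156) + 110) = 122*(130 + 110) = 122*240 = 29280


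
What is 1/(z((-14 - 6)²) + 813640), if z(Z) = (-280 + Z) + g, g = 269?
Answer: 1/814029 ≈ 1.2285e-6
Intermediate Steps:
z(Z) = -11 + Z (z(Z) = (-280 + Z) + 269 = -11 + Z)
1/(z((-14 - 6)²) + 813640) = 1/((-11 + (-14 - 6)²) + 813640) = 1/((-11 + (-20)²) + 813640) = 1/((-11 + 400) + 813640) = 1/(389 + 813640) = 1/814029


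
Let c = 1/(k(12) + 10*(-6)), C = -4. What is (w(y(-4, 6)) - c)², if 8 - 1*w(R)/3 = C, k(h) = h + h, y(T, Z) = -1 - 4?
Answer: 1682209/1296 ≈ 1298.0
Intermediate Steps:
y(T, Z) = -5
k(h) = 2*h
w(R) = 36 (w(R) = 24 - 3*(-4) = 24 + 12 = 36)
c = -1/36 (c = 1/(2*12 + 10*(-6)) = 1/(24 - 60) = 1/(-36) = -1/36 ≈ -0.027778)
(w(y(-4, 6)) - c)² = (36 - 1*(-1/36))² = (36 + 1/36)² = (1297/36)² = 1682209/1296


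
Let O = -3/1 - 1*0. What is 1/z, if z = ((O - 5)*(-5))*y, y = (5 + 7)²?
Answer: 1/5760 ≈ 0.00017361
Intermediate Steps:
y = 144 (y = 12² = 144)
O = -3 (O = -3*1 + 0 = -3 + 0 = -3)
z = 5760 (z = ((-3 - 5)*(-5))*144 = -8*(-5)*144 = 40*144 = 5760)
1/z = 1/5760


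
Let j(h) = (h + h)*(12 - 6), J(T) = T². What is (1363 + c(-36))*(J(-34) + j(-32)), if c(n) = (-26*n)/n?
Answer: 1032164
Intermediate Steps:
j(h) = 12*h (j(h) = (2*h)*6 = 12*h)
c(n) = -26
(1363 + c(-36))*(J(-34) + j(-32)) = (1363 - 26)*((-34)² + 12*(-32)) = 1337*(1156 - 384) = 1337*772 = 1032164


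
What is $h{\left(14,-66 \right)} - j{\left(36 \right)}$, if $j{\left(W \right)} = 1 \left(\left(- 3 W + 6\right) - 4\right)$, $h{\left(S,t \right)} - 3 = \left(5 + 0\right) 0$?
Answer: $109$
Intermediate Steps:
$h{\left(S,t \right)} = 3$ ($h{\left(S,t \right)} = 3 + \left(5 + 0\right) 0 = 3 + 5 \cdot 0 = 3 + 0 = 3$)
$j{\left(W \right)} = 2 - 3 W$ ($j{\left(W \right)} = 1 \left(\left(6 - 3 W\right) - 4\right) = 1 \left(2 - 3 W\right) = 2 - 3 W$)
$h{\left(14,-66 \right)} - j{\left(36 \right)} = 3 - \left(2 - 108\right) = 3 - -106 = 3 + 106 = 109$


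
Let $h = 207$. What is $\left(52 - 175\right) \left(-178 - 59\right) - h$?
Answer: $28944$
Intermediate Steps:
$\left(52 - 175\right) \left(-178 - 59\right) - h = \left(52 - 175\right) \left(-178 - 59\right) - 207 = \left(-123\right) \left(-237\right) - 207 = 29151 - 207 = 28944$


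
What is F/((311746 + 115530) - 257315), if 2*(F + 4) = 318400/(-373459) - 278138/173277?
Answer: -338369688643/10998491611959423 ≈ -3.0765e-5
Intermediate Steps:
F = -338369688643/64711855143 (F = -4 + (318400/(-373459) - 278138/173277)/2 = -4 + (318400*(-1/373459) - 278138*1/173277)/2 = -4 + (-318400/373459 - 278138/173277)/2 = -4 + (½)*(-159044536142/64711855143) = -4 - 79522268071/64711855143 = -338369688643/64711855143 ≈ -5.2289)
F/((311746 + 115530) - 257315) = -338369688643/(64711855143*((311746 + 115530) - 257315)) = -338369688643/(64711855143*(427276 - 257315)) = -338369688643/64711855143/169961 = -338369688643/64711855143*1/169961 = -338369688643/10998491611959423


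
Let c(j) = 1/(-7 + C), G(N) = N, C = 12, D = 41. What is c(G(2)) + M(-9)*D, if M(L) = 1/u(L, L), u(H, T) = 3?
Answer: 208/15 ≈ 13.867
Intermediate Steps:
M(L) = ⅓ (M(L) = 1/3 = ⅓)
c(j) = ⅕ (c(j) = 1/(-7 + 12) = 1/5 = ⅕)
c(G(2)) + M(-9)*D = ⅕ + (⅓)*41 = ⅕ + 41/3 = 208/15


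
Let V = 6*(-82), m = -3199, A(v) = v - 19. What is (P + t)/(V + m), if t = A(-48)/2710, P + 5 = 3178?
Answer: -8598763/10002610 ≈ -0.85965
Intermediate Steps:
P = 3173 (P = -5 + 3178 = 3173)
A(v) = -19 + v
V = -492
t = -67/2710 (t = (-19 - 48)/2710 = -67*1/2710 = -67/2710 ≈ -0.024723)
(P + t)/(V + m) = (3173 - 67/2710)/(-492 - 3199) = (8598763/2710)/(-3691) = (8598763/2710)*(-1/3691) = -8598763/10002610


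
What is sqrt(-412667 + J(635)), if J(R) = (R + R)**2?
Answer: sqrt(1200233) ≈ 1095.6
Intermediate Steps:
J(R) = 4*R**2 (J(R) = (2*R)**2 = 4*R**2)
sqrt(-412667 + J(635)) = sqrt(-412667 + 4*635**2) = sqrt(-412667 + 4*403225) = sqrt(-412667 + 1612900) = sqrt(1200233)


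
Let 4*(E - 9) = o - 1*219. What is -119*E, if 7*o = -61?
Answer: 11407/2 ≈ 5703.5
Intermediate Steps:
o = -61/7 (o = (⅐)*(-61) = -61/7 ≈ -8.7143)
E = -671/14 (E = 9 + (-61/7 - 1*219)/4 = 9 + (-61/7 - 219)/4 = 9 + (¼)*(-1594/7) = 9 - 797/14 = -671/14 ≈ -47.929)
-119*E = -119*(-671/14) = 11407/2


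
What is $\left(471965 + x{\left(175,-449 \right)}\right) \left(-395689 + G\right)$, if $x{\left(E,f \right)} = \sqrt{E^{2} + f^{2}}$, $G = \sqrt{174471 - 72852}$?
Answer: $- \left(395689 - 3 \sqrt{11291}\right) \left(471965 + \sqrt{232226}\right) \approx -1.8679 \cdot 10^{11}$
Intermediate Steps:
$G = 3 \sqrt{11291}$ ($G = \sqrt{101619} = 3 \sqrt{11291} \approx 318.78$)
$\left(471965 + x{\left(175,-449 \right)}\right) \left(-395689 + G\right) = \left(471965 + \sqrt{175^{2} + \left(-449\right)^{2}}\right) \left(-395689 + 3 \sqrt{11291}\right) = \left(471965 + \sqrt{30625 + 201601}\right) \left(-395689 + 3 \sqrt{11291}\right) = \left(471965 + \sqrt{232226}\right) \left(-395689 + 3 \sqrt{11291}\right) = \left(-395689 + 3 \sqrt{11291}\right) \left(471965 + \sqrt{232226}\right)$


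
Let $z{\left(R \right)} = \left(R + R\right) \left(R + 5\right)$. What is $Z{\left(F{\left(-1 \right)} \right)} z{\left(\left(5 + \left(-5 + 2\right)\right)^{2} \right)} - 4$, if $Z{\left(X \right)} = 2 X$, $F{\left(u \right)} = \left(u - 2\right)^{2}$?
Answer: $1292$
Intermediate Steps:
$F{\left(u \right)} = \left(-2 + u\right)^{2}$
$z{\left(R \right)} = 2 R \left(5 + R\right)$
$Z{\left(F{\left(-1 \right)} \right)} z{\left(\left(5 + \left(-5 + 2\right)\right)^{2} \right)} - 4 = 2 \left(-2 - 1\right)^{2} \cdot 2 \left(5 + \left(-5 + 2\right)\right)^{2} \left(5 + \left(5 + \left(-5 + 2\right)\right)^{2}\right) - 4 = 2 \left(-3\right)^{2} \cdot 2 \left(5 - 3\right)^{2} \left(5 + \left(5 - 3\right)^{2}\right) - 4 = 2 \cdot 9 \cdot 2 \cdot 2^{2} \left(5 + 2^{2}\right) - 4 = 18 \cdot 2 \cdot 4 \left(5 + 4\right) - 4 = 18 \cdot 2 \cdot 4 \cdot 9 - 4 = 18 \cdot 72 - 4 = 1296 - 4 = 1292$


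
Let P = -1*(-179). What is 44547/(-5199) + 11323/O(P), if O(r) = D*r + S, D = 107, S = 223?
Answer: -268091465/33578608 ≈ -7.9840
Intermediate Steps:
P = 179
O(r) = 223 + 107*r (O(r) = 107*r + 223 = 223 + 107*r)
44547/(-5199) + 11323/O(P) = 44547/(-5199) + 11323/(223 + 107*179) = 44547*(-1/5199) + 11323/(223 + 19153) = -14849/1733 + 11323/19376 = -268091465/33578608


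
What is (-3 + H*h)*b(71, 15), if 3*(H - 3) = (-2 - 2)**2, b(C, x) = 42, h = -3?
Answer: -1176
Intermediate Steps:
H = 25/3 (H = 3 + (-2 - 2)**2/3 = 3 + (1/3)*(-4)**2 = 3 + (1/3)*16 = 3 + 16/3 = 25/3 ≈ 8.3333)
(-3 + H*h)*b(71, 15) = (-3 + (25/3)*(-3))*42 = (-3 - 25)*42 = -28*42 = -1176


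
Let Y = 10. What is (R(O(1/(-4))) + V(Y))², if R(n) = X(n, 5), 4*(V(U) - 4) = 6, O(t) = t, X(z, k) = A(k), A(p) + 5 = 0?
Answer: ¼ ≈ 0.25000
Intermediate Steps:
A(p) = -5 (A(p) = -5 + 0 = -5)
X(z, k) = -5
V(U) = 11/2 (V(U) = 4 + (¼)*6 = 4 + 3/2 = 11/2)
R(n) = -5
(R(O(1/(-4))) + V(Y))² = (-5 + 11/2)² = (½)² = ¼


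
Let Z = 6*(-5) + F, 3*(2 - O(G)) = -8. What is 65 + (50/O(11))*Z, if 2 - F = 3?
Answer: -1870/7 ≈ -267.14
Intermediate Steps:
F = -1 (F = 2 - 1*3 = 2 - 3 = -1)
O(G) = 14/3 (O(G) = 2 - 1/3*(-8) = 2 + 8/3 = 14/3)
Z = -31 (Z = 6*(-5) - 1 = -30 - 1 = -31)
65 + (50/O(11))*Z = 65 + (50/(14/3))*(-31) = 65 + (50*(3/14))*(-31) = 65 + (75/7)*(-31) = 65 - 2325/7 = -1870/7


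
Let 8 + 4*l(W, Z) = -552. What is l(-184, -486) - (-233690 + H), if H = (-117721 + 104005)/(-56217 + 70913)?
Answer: 858066129/3674 ≈ 2.3355e+5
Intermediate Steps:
H = -3429/3674 (H = -13716/14696 = -13716*1/14696 = -3429/3674 ≈ -0.93332)
l(W, Z) = -140 (l(W, Z) = -2 + (¼)*(-552) = -2 - 138 = -140)
l(-184, -486) - (-233690 + H) = -140 - (-233690 - 3429/3674) = -140 - 1*(-858580489/3674) = -140 + 858580489/3674 = 858066129/3674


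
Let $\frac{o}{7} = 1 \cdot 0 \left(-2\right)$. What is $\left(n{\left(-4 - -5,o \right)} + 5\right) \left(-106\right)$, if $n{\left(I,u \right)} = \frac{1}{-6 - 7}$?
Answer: $- \frac{6784}{13} \approx -521.85$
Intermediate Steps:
$o = 0$ ($o = 7 \cdot 1 \cdot 0 \left(-2\right) = 7 \cdot 0 \left(-2\right) = 7 \cdot 0 = 0$)
$n{\left(I,u \right)} = - \frac{1}{13}$ ($n{\left(I,u \right)} = \frac{1}{-13} = - \frac{1}{13}$)
$\left(n{\left(-4 - -5,o \right)} + 5\right) \left(-106\right) = \left(- \frac{1}{13} + 5\right) \left(-106\right) = \frac{64}{13} \left(-106\right) = - \frac{6784}{13}$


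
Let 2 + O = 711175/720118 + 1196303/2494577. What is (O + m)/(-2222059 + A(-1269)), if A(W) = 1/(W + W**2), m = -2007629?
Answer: 2901583253929259246405202/3211493494252739608798361 ≈ 0.90350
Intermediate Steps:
O = -957219478443/1796389800086 (O = -2 + (711175/720118 + 1196303/2494577) = -2 + 2635560121729/1796389800086 = -957219478443/1796389800086 ≈ -0.53286)
(O + m)/(-2222059 + A(-1269)) = (-957219478443/1796389800086 - 2007629)/(-2222059 + 1/((-1269)*(1 - 1269))) = -3606485215176334537/(1796389800086*(-2222059 - 1/1269/(-1268))) = -3606485215176334537/(1796389800086*(-2222059 - 1/1269*(-1/1268))) = -3606485215176334537/(1796389800086*(-2222059 + 1/1609092)) = -3606485215176334537/(1796389800086*(-3575497360427/1609092)) = -3606485215176334537/1796389800086*(-1609092/3575497360427) = 2901583253929259246405202/3211493494252739608798361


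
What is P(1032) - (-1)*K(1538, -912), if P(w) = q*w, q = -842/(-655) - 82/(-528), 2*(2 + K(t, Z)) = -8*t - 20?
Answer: -33698471/7205 ≈ -4677.1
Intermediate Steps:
K(t, Z) = -12 - 4*t (K(t, Z) = -2 + (-8*t - 20)/2 = -2 + (-20 - 8*t)/2 = -2 + (-10 - 4*t) = -12 - 4*t)
q = 249143/172920 (q = -842*(-1/655) - 82*(-1/528) = 842/655 + 41/264 = 249143/172920 ≈ 1.4408)
P(w) = 249143*w/172920
P(1032) - (-1)*K(1538, -912) = (249143/172920)*1032 - (-1)*(-12 - 4*1538) = 10713149/7205 - (-1)*(-12 - 6152) = 10713149/7205 - (-1)*(-6164) = 10713149/7205 - 1*6164 = 10713149/7205 - 6164 = -33698471/7205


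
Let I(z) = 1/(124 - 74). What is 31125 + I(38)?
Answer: 1556251/50 ≈ 31125.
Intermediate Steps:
I(z) = 1/50
31125 + I(38) = 31125 + 1/50 = 1556251/50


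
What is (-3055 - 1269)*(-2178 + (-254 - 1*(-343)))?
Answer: 9032836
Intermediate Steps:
(-3055 - 1269)*(-2178 + (-254 - 1*(-343))) = -4324*(-2178 + (-254 + 343)) = -4324*(-2178 + 89) = -4324*(-2089) = 9032836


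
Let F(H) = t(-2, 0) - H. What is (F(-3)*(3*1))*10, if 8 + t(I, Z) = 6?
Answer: 30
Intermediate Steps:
t(I, Z) = -2 (t(I, Z) = -8 + 6 = -2)
F(H) = -2 - H
(F(-3)*(3*1))*10 = ((-2 - 1*(-3))*(3*1))*10 = ((-2 + 3)*3)*10 = (1*3)*10 = 3*10 = 30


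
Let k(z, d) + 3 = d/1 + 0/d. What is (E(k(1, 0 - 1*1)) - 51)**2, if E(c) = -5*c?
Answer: 961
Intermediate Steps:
k(z, d) = -3 + d (k(z, d) = -3 + (d/1 + 0/d) = -3 + (d*1 + 0) = -3 + (d + 0) = -3 + d)
(E(k(1, 0 - 1*1)) - 51)**2 = (-5*(-3 + (0 - 1*1)) - 51)**2 = (-5*(-3 + (0 - 1)) - 51)**2 = (-5*(-3 - 1) - 51)**2 = (-5*(-4) - 51)**2 = (20 - 51)**2 = (-31)**2 = 961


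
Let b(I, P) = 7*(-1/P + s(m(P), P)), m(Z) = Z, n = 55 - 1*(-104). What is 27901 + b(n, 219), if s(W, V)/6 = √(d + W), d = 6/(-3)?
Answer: 6110312/219 + 42*√217 ≈ 28520.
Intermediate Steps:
d = -2 (d = 6*(-⅓) = -2)
n = 159 (n = 55 + 104 = 159)
s(W, V) = 6*√(-2 + W)
b(I, P) = -7/P + 42*√(-2 + P) (b(I, P) = 7*(-1/P + 6*√(-2 + P)) = -7/P + 42*√(-2 + P))
27901 + b(n, 219) = 27901 + (-7/219 + 42*√(-2 + 219)) = 27901 + (-7*1/219 + 42*√217) = 27901 + (-7/219 + 42*√217) = 6110312/219 + 42*√217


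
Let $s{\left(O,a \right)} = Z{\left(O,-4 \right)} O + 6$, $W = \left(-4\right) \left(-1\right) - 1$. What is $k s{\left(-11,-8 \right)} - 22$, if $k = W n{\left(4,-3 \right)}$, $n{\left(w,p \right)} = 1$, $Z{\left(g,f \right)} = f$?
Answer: $128$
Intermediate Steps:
$W = 3$ ($W = 4 - 1 = 3$)
$s{\left(O,a \right)} = 6 - 4 O$ ($s{\left(O,a \right)} = - 4 O + 6 = 6 - 4 O$)
$k = 3$ ($k = 3 \cdot 1 = 3$)
$k s{\left(-11,-8 \right)} - 22 = 3 \left(6 - -44\right) - 22 = 3 \left(6 + 44\right) - 22 = 3 \cdot 50 - 22 = 150 - 22 = 128$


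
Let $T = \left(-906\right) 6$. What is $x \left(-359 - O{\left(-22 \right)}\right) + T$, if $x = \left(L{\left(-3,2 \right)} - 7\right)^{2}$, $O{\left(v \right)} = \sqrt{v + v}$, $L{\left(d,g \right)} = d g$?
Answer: $-66107 - 338 i \sqrt{11} \approx -66107.0 - 1121.0 i$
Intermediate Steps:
$T = -5436$
$O{\left(v \right)} = \sqrt{2} \sqrt{v}$ ($O{\left(v \right)} = \sqrt{2 v} = \sqrt{2} \sqrt{v}$)
$x = 169$ ($x = \left(\left(-3\right) 2 - 7\right)^{2} = \left(-6 - 7\right)^{2} = \left(-13\right)^{2} = 169$)
$x \left(-359 - O{\left(-22 \right)}\right) + T = 169 \left(-359 - \sqrt{2} \sqrt{-22}\right) - 5436 = 169 \left(-359 - \sqrt{2} i \sqrt{22}\right) - 5436 = 169 \left(-359 - 2 i \sqrt{11}\right) - 5436 = \left(-60671 - 338 i \sqrt{11}\right) - 5436 = -66107 - 338 i \sqrt{11}$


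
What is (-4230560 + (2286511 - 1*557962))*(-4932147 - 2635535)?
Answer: 18934423608502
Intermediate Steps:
(-4230560 + (2286511 - 1*557962))*(-4932147 - 2635535) = (-4230560 + (2286511 - 557962))*(-7567682) = (-4230560 + 1728549)*(-7567682) = -2502011*(-7567682) = 18934423608502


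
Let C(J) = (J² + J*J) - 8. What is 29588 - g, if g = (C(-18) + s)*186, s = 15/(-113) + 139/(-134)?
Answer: -675593411/7571 ≈ -89234.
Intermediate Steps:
C(J) = -8 + 2*J² (C(J) = (J² + J²) - 8 = 2*J² - 8 = -8 + 2*J²)
s = -17717/15142 (s = 15*(-1/113) + 139*(-1/134) = -15/113 - 139/134 = -17717/15142 ≈ -1.1701)
g = 899604159/7571 (g = ((-8 + 2*(-18)²) - 17717/15142)*186 = ((-8 + 2*324) - 17717/15142)*186 = ((-8 + 648) - 17717/15142)*186 = (640 - 17717/15142)*186 = (9673163/15142)*186 = 899604159/7571 ≈ 1.1882e+5)
29588 - g = 29588 - 1*899604159/7571 = 29588 - 899604159/7571 = -675593411/7571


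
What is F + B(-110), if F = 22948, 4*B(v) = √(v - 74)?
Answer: 22948 + I*√46/2 ≈ 22948.0 + 3.3912*I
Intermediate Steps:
B(v) = √(-74 + v)/4 (B(v) = √(v - 74)/4 = √(-74 + v)/4)
F + B(-110) = 22948 + √(-74 - 110)/4 = 22948 + √(-184)/4 = 22948 + (2*I*√46)/4 = 22948 + I*√46/2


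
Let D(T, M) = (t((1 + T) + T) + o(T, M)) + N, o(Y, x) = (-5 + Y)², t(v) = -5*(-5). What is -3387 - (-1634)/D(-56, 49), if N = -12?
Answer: -6322712/1867 ≈ -3386.6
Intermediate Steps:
t(v) = 25
D(T, M) = 13 + (-5 + T)² (D(T, M) = (25 + (-5 + T)²) - 12 = 13 + (-5 + T)²)
-3387 - (-1634)/D(-56, 49) = -3387 - (-1634)/(13 + (-5 - 56)²) = -3387 - (-1634)/(13 + (-61)²) = -3387 - (-1634)/(13 + 3721) = -3387 - (-1634)/3734 = -3387 - 1*(-817/1867) = -3387 + 817/1867 = -6322712/1867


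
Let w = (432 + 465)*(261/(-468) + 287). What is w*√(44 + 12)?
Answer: 1027755*√14/2 ≈ 1.9228e+6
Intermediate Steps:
w = 1027755/4 (w = 897*(261*(-1/468) + 287) = 897*(-29/52 + 287) = 897*(14895/52) = 1027755/4 ≈ 2.5694e+5)
w*√(44 + 12) = 1027755*√(44 + 12)/4 = 1027755*√56/4 = 1027755*(2*√14)/4 = 1027755*√14/2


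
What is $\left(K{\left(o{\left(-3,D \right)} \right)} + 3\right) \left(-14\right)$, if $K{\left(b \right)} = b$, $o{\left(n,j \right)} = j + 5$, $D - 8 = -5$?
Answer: $-154$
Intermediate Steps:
$D = 3$ ($D = 8 - 5 = 3$)
$o{\left(n,j \right)} = 5 + j$
$\left(K{\left(o{\left(-3,D \right)} \right)} + 3\right) \left(-14\right) = \left(\left(5 + 3\right) + 3\right) \left(-14\right) = \left(8 + 3\right) \left(-14\right) = 11 \left(-14\right) = -154$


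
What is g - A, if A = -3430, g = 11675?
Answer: 15105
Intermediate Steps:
g - A = 11675 - 1*(-3430) = 11675 + 3430 = 15105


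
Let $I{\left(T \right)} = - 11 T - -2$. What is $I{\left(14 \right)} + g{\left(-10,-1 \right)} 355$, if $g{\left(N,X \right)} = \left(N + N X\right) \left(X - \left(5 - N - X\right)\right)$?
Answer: $-152$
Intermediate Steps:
$g{\left(N,X \right)} = \left(N + N X\right) \left(-5 + N + 2 X\right)$ ($g{\left(N,X \right)} = \left(N + N X\right) \left(X + \left(-5 + N + X\right)\right) = \left(N + N X\right) \left(-5 + N + 2 X\right)$)
$I{\left(T \right)} = 2 - 11 T$ ($I{\left(T \right)} = - 11 T + 2 = 2 - 11 T$)
$I{\left(14 \right)} + g{\left(-10,-1 \right)} 355 = \left(2 - 154\right) + - 10 \left(-5 - 10 - -3 + 2 \left(-1\right)^{2} - -10\right) 355 = \left(2 - 154\right) + - 10 \left(-5 - 10 + 3 + 2 \cdot 1 + 10\right) 355 = -152 + - 10 \left(-5 - 10 + 3 + 2 + 10\right) 355 = -152 + \left(-10\right) 0 \cdot 355 = -152 + 0 \cdot 355 = -152 + 0 = -152$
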